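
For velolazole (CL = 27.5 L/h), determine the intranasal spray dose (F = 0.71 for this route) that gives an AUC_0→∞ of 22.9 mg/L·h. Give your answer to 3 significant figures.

Dose = CL × AUC_0→∞ / F
     = 27.5 × 22.9 / 0.71 = 886.972 mg

Dose = 887 mg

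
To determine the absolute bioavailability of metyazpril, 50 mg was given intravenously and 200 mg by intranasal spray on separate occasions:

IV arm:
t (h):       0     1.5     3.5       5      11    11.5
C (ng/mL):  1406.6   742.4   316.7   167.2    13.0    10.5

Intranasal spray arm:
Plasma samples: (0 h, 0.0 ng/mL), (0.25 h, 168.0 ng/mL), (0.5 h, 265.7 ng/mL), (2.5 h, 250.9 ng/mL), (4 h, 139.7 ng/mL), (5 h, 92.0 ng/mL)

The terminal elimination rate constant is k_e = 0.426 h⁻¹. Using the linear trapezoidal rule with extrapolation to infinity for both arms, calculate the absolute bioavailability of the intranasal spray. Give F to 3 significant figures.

F = 0.0844

Trapezoidal AUC_0→11.5 (IV):
  [0→1.5]: (1406.6+742.4)/2 × 1.5 = 1611.75
  [1.5→3.5]: (742.4+316.7)/2 × 2 = 1059.1
  [3.5→5]: (316.7+167.2)/2 × 1.5 = 362.925
  [5→11]: (167.2+13.0)/2 × 6 = 540.6
  [11→11.5]: (13.0+10.5)/2 × 0.5 = 5.875
  Sum = 3580.25 ng/mL·h
IV tail: 10.5/0.426 = 24.648; AUC_iv,0→∞ = 3580.25 + 24.648 = 3604.898 ng/mL·h
Trapezoidal AUC_0→5 (intranasal spray):
  [0→0.25]: (0.0+168.0)/2 × 0.25 = 21.0
  [0.25→0.5]: (168.0+265.7)/2 × 0.25 = 54.2125
  [0.5→2.5]: (265.7+250.9)/2 × 2 = 516.6
  [2.5→4]: (250.9+139.7)/2 × 1.5 = 292.95
  [4→5]: (139.7+92.0)/2 × 1 = 115.85
  Sum = 1000.6125 ng/mL·h
intranasal spray tail: 92.0/0.426 = 215.962; AUC_ev,0→∞ = 1000.6125 + 215.962 = 1216.5745 ng/mL·h
F = (AUC_ev/D_ev)/(AUC_iv/D_iv) = (1216.5745/200)/(3604.898/50) = 6.0828725/72.09796 = 0.0844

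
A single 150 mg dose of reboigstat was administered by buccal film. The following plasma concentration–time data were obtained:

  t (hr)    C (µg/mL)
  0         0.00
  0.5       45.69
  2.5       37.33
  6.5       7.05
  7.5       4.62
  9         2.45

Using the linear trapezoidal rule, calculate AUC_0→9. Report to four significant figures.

AUC = 194.3 µg/mL·hr

Trapezoidal AUC_0→9:
  [0→0.5]: (0.00+45.69)/2 × 0.5 = 11.4225
  [0.5→2.5]: (45.69+37.33)/2 × 2 = 83.02
  [2.5→6.5]: (37.33+7.05)/2 × 4 = 88.76
  [6.5→7.5]: (7.05+4.62)/2 × 1 = 5.835
  [7.5→9]: (4.62+2.45)/2 × 1.5 = 5.3025
  Sum = 194.34 µg/mL·hr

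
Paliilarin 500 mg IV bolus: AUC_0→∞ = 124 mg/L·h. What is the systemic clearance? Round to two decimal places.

CL = Dose_iv / AUC_0→∞
   = 500 / 124 = 4.03226 L/h

CL = 4.03 L/h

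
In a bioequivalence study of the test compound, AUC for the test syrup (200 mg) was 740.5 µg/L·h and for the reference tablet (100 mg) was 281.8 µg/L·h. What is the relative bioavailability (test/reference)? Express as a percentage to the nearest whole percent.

F_rel = 131%

F_rel = (AUC_test/D_test) / (AUC_ref/D_ref)
      = (740.5/200) / (281.8/100)
      = 3.7025 / 2.818 = 1.3139 = 131.39%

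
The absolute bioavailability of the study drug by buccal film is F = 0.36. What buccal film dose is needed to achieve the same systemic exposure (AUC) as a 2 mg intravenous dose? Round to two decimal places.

D_buccal = 5.56 mg

For equal systemic exposure: F × D_ev = D_iv
D_ev = D_iv / F = 2 / 0.36 = 5.55556 mg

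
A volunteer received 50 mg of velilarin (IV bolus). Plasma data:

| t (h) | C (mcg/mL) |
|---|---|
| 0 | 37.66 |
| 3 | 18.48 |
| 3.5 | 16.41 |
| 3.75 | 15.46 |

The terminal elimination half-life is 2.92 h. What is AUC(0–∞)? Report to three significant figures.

Trapezoidal AUC_0→3.75:
  [0→3]: (37.66+18.48)/2 × 3 = 84.21
  [3→3.5]: (18.48+16.41)/2 × 0.5 = 8.7225
  [3.5→3.75]: (16.41+15.46)/2 × 0.25 = 3.98375
  Sum = 96.91625 mcg/mL·h
k_e = ln2 / t½ = 0.693147 / 2.92 = 0.2374 h^-1
Extrapolated tail: C_last / k_e = 15.46 / 0.2374 = 65.122
AUC_0→∞ = 96.91625 + 65.122 = 162.03825 mcg/mL·h

AUC = 162 mcg/mL·h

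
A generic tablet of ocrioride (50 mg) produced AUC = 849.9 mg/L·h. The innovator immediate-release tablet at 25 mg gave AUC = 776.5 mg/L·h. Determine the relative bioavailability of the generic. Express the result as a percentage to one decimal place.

F_rel = 54.7%

F_rel = (AUC_test/D_test) / (AUC_ref/D_ref)
      = (849.9/50) / (776.5/25)
      = 16.998 / 31.06 = 0.5473 = 54.73%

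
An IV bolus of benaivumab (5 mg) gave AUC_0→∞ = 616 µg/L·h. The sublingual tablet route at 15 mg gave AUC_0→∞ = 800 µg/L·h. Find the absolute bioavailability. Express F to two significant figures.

F = (AUC_ev / D_ev) / (AUC_iv / D_iv)
  = (800/15) / (616/5)
  = 53.3333 / 123.2 = 0.4329

F = 0.43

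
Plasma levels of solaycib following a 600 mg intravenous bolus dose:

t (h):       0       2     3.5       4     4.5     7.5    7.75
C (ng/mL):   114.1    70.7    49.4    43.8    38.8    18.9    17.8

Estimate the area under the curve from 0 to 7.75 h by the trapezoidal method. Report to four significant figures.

Trapezoidal AUC_0→7.75:
  [0→2]: (114.1+70.7)/2 × 2 = 184.8
  [2→3.5]: (70.7+49.4)/2 × 1.5 = 90.075
  [3.5→4]: (49.4+43.8)/2 × 0.5 = 23.3
  [4→4.5]: (43.8+38.8)/2 × 0.5 = 20.65
  [4.5→7.5]: (38.8+18.9)/2 × 3 = 86.55
  [7.5→7.75]: (18.9+17.8)/2 × 0.25 = 4.5875
  Sum = 409.9625 ng/mL·h

AUC = 410.0 ng/mL·h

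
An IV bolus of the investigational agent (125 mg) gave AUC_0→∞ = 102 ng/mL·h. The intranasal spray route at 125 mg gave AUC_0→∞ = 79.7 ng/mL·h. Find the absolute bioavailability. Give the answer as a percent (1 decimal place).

F = 78.1%

F = (AUC_ev / D_ev) / (AUC_iv / D_iv)
  = (79.7/125) / (102/125)
  = 0.6376 / 0.816 = 0.7814
  = 78.14%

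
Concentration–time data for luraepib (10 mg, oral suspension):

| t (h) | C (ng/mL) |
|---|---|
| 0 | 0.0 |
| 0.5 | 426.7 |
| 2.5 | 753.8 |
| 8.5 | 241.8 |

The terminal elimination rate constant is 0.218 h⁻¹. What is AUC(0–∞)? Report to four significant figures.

Trapezoidal AUC_0→8.5:
  [0→0.5]: (0.0+426.7)/2 × 0.5 = 106.675
  [0.5→2.5]: (426.7+753.8)/2 × 2 = 1180.5
  [2.5→8.5]: (753.8+241.8)/2 × 6 = 2986.8
  Sum = 4273.975 ng/mL·h
Extrapolated tail: C_last / k_e = 241.8 / 0.218 = 1109.174
AUC_0→∞ = 4273.975 + 1109.174 = 5383.149 ng/mL·h

AUC = 5383 ng/mL·h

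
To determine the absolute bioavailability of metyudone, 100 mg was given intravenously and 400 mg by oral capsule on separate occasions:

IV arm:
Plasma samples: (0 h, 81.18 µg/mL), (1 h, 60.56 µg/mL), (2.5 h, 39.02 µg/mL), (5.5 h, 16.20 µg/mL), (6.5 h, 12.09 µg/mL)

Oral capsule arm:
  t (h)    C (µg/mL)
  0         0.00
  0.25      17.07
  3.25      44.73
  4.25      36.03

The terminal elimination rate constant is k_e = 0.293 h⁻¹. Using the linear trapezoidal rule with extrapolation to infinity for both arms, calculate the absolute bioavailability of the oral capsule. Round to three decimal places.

F = 0.227

Trapezoidal AUC_0→6.5 (IV):
  [0→1]: (81.18+60.56)/2 × 1 = 70.87
  [1→2.5]: (60.56+39.02)/2 × 1.5 = 74.685
  [2.5→5.5]: (39.02+16.20)/2 × 3 = 82.83
  [5.5→6.5]: (16.20+12.09)/2 × 1 = 14.145
  Sum = 242.53 µg/mL·h
IV tail: 12.09/0.293 = 41.263; AUC_iv,0→∞ = 242.53 + 41.263 = 283.793 µg/mL·h
Trapezoidal AUC_0→4.25 (oral capsule):
  [0→0.25]: (0.00+17.07)/2 × 0.25 = 2.13375
  [0.25→3.25]: (17.07+44.73)/2 × 3 = 92.7
  [3.25→4.25]: (44.73+36.03)/2 × 1 = 40.38
  Sum = 135.21375 µg/mL·h
oral capsule tail: 36.03/0.293 = 122.969; AUC_ev,0→∞ = 135.21375 + 122.969 = 258.18275 µg/mL·h
F = (AUC_ev/D_ev)/(AUC_iv/D_iv) = (258.18275/400)/(283.793/100) = 0.645457/2.83793 = 0.2274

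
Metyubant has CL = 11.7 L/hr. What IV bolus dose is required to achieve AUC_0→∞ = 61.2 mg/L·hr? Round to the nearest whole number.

Dose = 716 mg

Dose_iv = CL × AUC_0→∞
     = 11.7 × 61.2 = 716.04 mg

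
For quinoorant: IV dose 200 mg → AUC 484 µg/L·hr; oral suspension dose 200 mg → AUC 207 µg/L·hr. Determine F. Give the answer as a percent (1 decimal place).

F = (AUC_ev / D_ev) / (AUC_iv / D_iv)
  = (207/200) / (484/200)
  = 1.035 / 2.42 = 0.4277
  = 42.77%

F = 42.8%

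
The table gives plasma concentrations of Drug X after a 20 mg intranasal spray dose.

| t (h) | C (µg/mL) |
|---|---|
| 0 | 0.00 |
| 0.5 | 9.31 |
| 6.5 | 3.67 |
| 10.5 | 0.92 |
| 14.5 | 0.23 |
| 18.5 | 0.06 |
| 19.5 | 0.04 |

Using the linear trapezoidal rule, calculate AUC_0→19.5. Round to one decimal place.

AUC = 53.4 µg/mL·h

Trapezoidal AUC_0→19.5:
  [0→0.5]: (0.00+9.31)/2 × 0.5 = 2.3275
  [0.5→6.5]: (9.31+3.67)/2 × 6 = 38.94
  [6.5→10.5]: (3.67+0.92)/2 × 4 = 9.18
  [10.5→14.5]: (0.92+0.23)/2 × 4 = 2.3
  [14.5→18.5]: (0.23+0.06)/2 × 4 = 0.58
  [18.5→19.5]: (0.06+0.04)/2 × 1 = 0.05
  Sum = 53.3775 µg/mL·h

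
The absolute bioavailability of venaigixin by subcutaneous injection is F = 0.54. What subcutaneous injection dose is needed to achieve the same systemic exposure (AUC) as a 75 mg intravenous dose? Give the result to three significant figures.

D_subcutaneous = 139 mg

For equal systemic exposure: F × D_ev = D_iv
D_ev = D_iv / F = 75 / 0.54 = 138.889 mg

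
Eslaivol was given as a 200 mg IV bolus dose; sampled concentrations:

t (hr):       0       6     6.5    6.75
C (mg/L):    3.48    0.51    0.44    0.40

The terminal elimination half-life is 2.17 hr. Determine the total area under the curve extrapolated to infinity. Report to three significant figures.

AUC = 13.6 mg/L·hr

Trapezoidal AUC_0→6.75:
  [0→6]: (3.48+0.51)/2 × 6 = 11.97
  [6→6.5]: (0.51+0.44)/2 × 0.5 = 0.2375
  [6.5→6.75]: (0.44+0.40)/2 × 0.25 = 0.105
  Sum = 12.3125 mg/L·hr
k_e = ln2 / t½ = 0.693147 / 2.17 = 0.3194 hr^-1
Extrapolated tail: C_last / k_e = 0.40 / 0.3194 = 1.252
AUC_0→∞ = 12.3125 + 1.252 = 13.5645 mg/L·hr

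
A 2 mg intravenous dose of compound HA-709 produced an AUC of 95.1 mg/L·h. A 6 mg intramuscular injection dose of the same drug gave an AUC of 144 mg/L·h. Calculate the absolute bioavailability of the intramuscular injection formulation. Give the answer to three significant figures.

F = 0.505

F = (AUC_ev / D_ev) / (AUC_iv / D_iv)
  = (144/6) / (95.1/2)
  = 24 / 47.55 = 0.5047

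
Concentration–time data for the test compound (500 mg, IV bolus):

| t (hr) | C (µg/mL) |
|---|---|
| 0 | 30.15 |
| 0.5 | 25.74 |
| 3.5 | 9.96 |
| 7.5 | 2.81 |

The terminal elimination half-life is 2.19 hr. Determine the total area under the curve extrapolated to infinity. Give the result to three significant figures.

Trapezoidal AUC_0→7.5:
  [0→0.5]: (30.15+25.74)/2 × 0.5 = 13.9725
  [0.5→3.5]: (25.74+9.96)/2 × 3 = 53.55
  [3.5→7.5]: (9.96+2.81)/2 × 4 = 25.54
  Sum = 93.0625 µg/mL·hr
k_e = ln2 / t½ = 0.693147 / 2.19 = 0.3165 hr^-1
Extrapolated tail: C_last / k_e = 2.81 / 0.3165 = 8.878
AUC_0→∞ = 93.0625 + 8.878 = 101.9405 µg/mL·hr

AUC = 102 µg/mL·hr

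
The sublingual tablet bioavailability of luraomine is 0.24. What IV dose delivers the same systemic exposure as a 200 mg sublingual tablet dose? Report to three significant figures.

D_iv = 48.0 mg

Systemic exposure from an extravascular dose = F × D_ev, so the equivalent IV dose is F × D_ev.
D_iv = F × D_ev = 0.24 × 200 = 48 mg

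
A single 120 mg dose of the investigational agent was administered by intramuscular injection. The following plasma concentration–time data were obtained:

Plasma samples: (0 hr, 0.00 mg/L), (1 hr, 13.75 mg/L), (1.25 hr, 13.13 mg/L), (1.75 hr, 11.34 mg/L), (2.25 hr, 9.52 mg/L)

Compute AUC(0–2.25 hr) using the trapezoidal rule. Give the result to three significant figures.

Trapezoidal AUC_0→2.25:
  [0→1]: (0.00+13.75)/2 × 1 = 6.875
  [1→1.25]: (13.75+13.13)/2 × 0.25 = 3.36
  [1.25→1.75]: (13.13+11.34)/2 × 0.5 = 6.1175
  [1.75→2.25]: (11.34+9.52)/2 × 0.5 = 5.215
  Sum = 21.5675 mg/L·hr

AUC = 21.6 mg/L·hr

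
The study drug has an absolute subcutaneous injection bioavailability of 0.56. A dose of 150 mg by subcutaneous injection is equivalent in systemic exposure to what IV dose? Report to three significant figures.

D_iv = 84.0 mg

Systemic exposure from an extravascular dose = F × D_ev, so the equivalent IV dose is F × D_ev.
D_iv = F × D_ev = 0.56 × 150 = 84 mg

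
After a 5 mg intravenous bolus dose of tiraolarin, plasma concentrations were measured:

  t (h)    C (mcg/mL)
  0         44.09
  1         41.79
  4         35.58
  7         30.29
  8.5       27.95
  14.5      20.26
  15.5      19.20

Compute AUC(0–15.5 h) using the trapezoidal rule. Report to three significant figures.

Trapezoidal AUC_0→15.5:
  [0→1]: (44.09+41.79)/2 × 1 = 42.94
  [1→4]: (41.79+35.58)/2 × 3 = 116.055
  [4→7]: (35.58+30.29)/2 × 3 = 98.805
  [7→8.5]: (30.29+27.95)/2 × 1.5 = 43.68
  [8.5→14.5]: (27.95+20.26)/2 × 6 = 144.63
  [14.5→15.5]: (20.26+19.20)/2 × 1 = 19.73
  Sum = 465.84 mcg/mL·h

AUC = 466 mcg/mL·h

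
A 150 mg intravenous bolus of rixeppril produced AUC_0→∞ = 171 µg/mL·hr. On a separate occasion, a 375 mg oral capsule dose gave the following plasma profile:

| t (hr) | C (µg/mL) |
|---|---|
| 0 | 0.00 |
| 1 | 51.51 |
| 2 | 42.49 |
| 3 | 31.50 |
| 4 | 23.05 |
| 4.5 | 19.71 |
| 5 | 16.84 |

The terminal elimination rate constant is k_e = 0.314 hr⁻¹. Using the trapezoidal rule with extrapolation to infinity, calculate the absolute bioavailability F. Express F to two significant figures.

Trapezoidal AUC_0→5 (oral capsule):
  [0→1]: (0.00+51.51)/2 × 1 = 25.755
  [1→2]: (51.51+42.49)/2 × 1 = 47.0
  [2→3]: (42.49+31.50)/2 × 1 = 36.995
  [3→4]: (31.50+23.05)/2 × 1 = 27.275
  [4→4.5]: (23.05+19.71)/2 × 0.5 = 10.69
  [4.5→5]: (19.71+16.84)/2 × 0.5 = 9.1375
  Sum = 156.8525 µg/mL·hr
Tail: C_last/k_e = 16.84/0.314 = 53.631
AUC_0→∞ (oral capsule) = 156.8525 + 53.631 = 210.4835 µg/mL·hr
F = (AUC_ev/D_ev)/(AUC_iv/D_iv) = (210.4835/375)/(171/150) = 0.561289/1.14 = 0.4924

F = 0.49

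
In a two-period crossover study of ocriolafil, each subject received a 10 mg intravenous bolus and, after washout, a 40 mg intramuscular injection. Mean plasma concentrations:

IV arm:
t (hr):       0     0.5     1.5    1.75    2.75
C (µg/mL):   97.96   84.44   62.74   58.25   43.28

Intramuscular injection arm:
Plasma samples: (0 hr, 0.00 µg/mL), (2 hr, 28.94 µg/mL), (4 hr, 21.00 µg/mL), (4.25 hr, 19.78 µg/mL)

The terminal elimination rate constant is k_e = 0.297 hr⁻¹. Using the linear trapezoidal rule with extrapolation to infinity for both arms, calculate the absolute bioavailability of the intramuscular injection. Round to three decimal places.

F = 0.114

Trapezoidal AUC_0→2.75 (IV):
  [0→0.5]: (97.96+84.44)/2 × 0.5 = 45.6
  [0.5→1.5]: (84.44+62.74)/2 × 1 = 73.59
  [1.5→1.75]: (62.74+58.25)/2 × 0.25 = 15.12375
  [1.75→2.75]: (58.25+43.28)/2 × 1 = 50.765
  Sum = 185.07875 µg/mL·hr
IV tail: 43.28/0.297 = 145.724; AUC_iv,0→∞ = 185.07875 + 145.724 = 330.80275 µg/mL·hr
Trapezoidal AUC_0→4.25 (intramuscular injection):
  [0→2]: (0.00+28.94)/2 × 2 = 28.94
  [2→4]: (28.94+21.00)/2 × 2 = 49.94
  [4→4.25]: (21.00+19.78)/2 × 0.25 = 5.0975
  Sum = 83.9775 µg/mL·hr
intramuscular injection tail: 19.78/0.297 = 66.599; AUC_ev,0→∞ = 83.9775 + 66.599 = 150.5765 µg/mL·hr
F = (AUC_ev/D_ev)/(AUC_iv/D_iv) = (150.5765/40)/(330.80275/10) = 3.7644125/33.080275 = 0.1138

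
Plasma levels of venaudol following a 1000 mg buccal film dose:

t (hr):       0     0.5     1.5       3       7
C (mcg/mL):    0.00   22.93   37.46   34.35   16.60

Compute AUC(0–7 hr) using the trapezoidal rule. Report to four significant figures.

Trapezoidal AUC_0→7:
  [0→0.5]: (0.00+22.93)/2 × 0.5 = 5.7325
  [0.5→1.5]: (22.93+37.46)/2 × 1 = 30.195
  [1.5→3]: (37.46+34.35)/2 × 1.5 = 53.8575
  [3→7]: (34.35+16.60)/2 × 4 = 101.9
  Sum = 191.685 mcg/mL·hr

AUC = 191.7 mcg/mL·hr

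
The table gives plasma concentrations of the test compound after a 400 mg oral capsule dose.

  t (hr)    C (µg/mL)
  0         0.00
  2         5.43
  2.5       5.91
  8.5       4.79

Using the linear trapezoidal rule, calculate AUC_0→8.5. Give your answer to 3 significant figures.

Trapezoidal AUC_0→8.5:
  [0→2]: (0.00+5.43)/2 × 2 = 5.43
  [2→2.5]: (5.43+5.91)/2 × 0.5 = 2.835
  [2.5→8.5]: (5.91+4.79)/2 × 6 = 32.1
  Sum = 40.365 µg/mL·hr

AUC = 40.4 µg/mL·hr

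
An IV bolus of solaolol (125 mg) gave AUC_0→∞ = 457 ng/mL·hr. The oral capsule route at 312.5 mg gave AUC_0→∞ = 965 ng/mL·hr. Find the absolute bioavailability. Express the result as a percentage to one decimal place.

F = 84.5%

F = (AUC_ev / D_ev) / (AUC_iv / D_iv)
  = (965/312.5) / (457/125)
  = 3.088 / 3.656 = 0.8446
  = 84.46%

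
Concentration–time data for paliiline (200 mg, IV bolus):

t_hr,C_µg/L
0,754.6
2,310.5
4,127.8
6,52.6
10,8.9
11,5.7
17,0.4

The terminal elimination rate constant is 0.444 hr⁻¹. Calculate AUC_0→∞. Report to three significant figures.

AUC = 1830 µg/L·hr

Trapezoidal AUC_0→17:
  [0→2]: (754.6+310.5)/2 × 2 = 1065.1
  [2→4]: (310.5+127.8)/2 × 2 = 438.3
  [4→6]: (127.8+52.6)/2 × 2 = 180.4
  [6→10]: (52.6+8.9)/2 × 4 = 123.0
  [10→11]: (8.9+5.7)/2 × 1 = 7.3
  [11→17]: (5.7+0.4)/2 × 6 = 18.3
  Sum = 1832.4 µg/L·hr
Extrapolated tail: C_last / k_e = 0.4 / 0.444 = 0.901
AUC_0→∞ = 1832.4 + 0.901 = 1833.301 µg/L·hr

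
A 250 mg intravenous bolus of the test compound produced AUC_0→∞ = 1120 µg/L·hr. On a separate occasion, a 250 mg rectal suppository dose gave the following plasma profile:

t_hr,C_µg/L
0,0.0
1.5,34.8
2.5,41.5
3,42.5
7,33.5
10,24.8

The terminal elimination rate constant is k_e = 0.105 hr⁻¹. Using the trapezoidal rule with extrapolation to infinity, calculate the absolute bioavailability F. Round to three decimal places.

F = 0.501

Trapezoidal AUC_0→10 (rectal suppository):
  [0→1.5]: (0.0+34.8)/2 × 1.5 = 26.1
  [1.5→2.5]: (34.8+41.5)/2 × 1 = 38.15
  [2.5→3]: (41.5+42.5)/2 × 0.5 = 21.0
  [3→7]: (42.5+33.5)/2 × 4 = 152.0
  [7→10]: (33.5+24.8)/2 × 3 = 87.45
  Sum = 324.7 µg/L·hr
Tail: C_last/k_e = 24.8/0.105 = 236.190
AUC_0→∞ (rectal suppository) = 324.7 + 236.190 = 560.89 µg/L·hr
F = (AUC_ev/D_ev)/(AUC_iv/D_iv) = (560.89/250)/(1120/250) = 2.24356/4.48 = 0.5008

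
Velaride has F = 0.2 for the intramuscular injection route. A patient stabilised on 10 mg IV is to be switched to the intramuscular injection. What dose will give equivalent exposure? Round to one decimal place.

D_intramuscular = 50.0 mg

For equal systemic exposure: F × D_ev = D_iv
D_ev = D_iv / F = 10 / 0.2 = 50 mg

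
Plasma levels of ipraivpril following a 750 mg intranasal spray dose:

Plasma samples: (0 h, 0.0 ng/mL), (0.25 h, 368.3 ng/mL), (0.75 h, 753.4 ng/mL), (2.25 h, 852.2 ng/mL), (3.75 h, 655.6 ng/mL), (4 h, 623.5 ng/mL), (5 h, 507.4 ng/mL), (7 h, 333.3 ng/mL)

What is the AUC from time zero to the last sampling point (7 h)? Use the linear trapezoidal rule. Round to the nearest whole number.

Trapezoidal AUC_0→7:
  [0→0.25]: (0.0+368.3)/2 × 0.25 = 46.0375
  [0.25→0.75]: (368.3+753.4)/2 × 0.5 = 280.425
  [0.75→2.25]: (753.4+852.2)/2 × 1.5 = 1204.2
  [2.25→3.75]: (852.2+655.6)/2 × 1.5 = 1130.85
  [3.75→4]: (655.6+623.5)/2 × 0.25 = 159.8875
  [4→5]: (623.5+507.4)/2 × 1 = 565.45
  [5→7]: (507.4+333.3)/2 × 2 = 840.7
  Sum = 4227.55 ng/mL·h

AUC = 4228 ng/mL·h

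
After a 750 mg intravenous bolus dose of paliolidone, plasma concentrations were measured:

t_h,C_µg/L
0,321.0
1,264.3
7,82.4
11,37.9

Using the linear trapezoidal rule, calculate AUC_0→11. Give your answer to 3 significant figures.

AUC = 1570 µg/L·h

Trapezoidal AUC_0→11:
  [0→1]: (321.0+264.3)/2 × 1 = 292.65
  [1→7]: (264.3+82.4)/2 × 6 = 1040.1
  [7→11]: (82.4+37.9)/2 × 4 = 240.6
  Sum = 1573.35 µg/L·h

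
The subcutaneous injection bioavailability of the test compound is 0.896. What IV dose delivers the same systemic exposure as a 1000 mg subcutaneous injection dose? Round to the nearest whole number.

D_iv = 896 mg

Systemic exposure from an extravascular dose = F × D_ev, so the equivalent IV dose is F × D_ev.
D_iv = F × D_ev = 0.896 × 1000 = 896 mg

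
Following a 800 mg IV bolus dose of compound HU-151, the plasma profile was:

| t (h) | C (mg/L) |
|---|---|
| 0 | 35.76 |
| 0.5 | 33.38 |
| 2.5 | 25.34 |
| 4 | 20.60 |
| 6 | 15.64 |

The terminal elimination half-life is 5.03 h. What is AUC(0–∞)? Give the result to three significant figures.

AUC = 260 mg/L·h

Trapezoidal AUC_0→6:
  [0→0.5]: (35.76+33.38)/2 × 0.5 = 17.285
  [0.5→2.5]: (33.38+25.34)/2 × 2 = 58.72
  [2.5→4]: (25.34+20.60)/2 × 1.5 = 34.455
  [4→6]: (20.60+15.64)/2 × 2 = 36.24
  Sum = 146.7 mg/L·h
k_e = ln2 / t½ = 0.693147 / 5.03 = 0.1378 h^-1
Extrapolated tail: C_last / k_e = 15.64 / 0.1378 = 113.498
AUC_0→∞ = 146.7 + 113.498 = 260.198 mg/L·h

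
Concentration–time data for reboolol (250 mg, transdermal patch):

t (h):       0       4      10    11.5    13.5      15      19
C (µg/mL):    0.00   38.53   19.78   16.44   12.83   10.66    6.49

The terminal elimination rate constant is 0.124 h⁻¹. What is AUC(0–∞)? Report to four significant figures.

Trapezoidal AUC_0→19:
  [0→4]: (0.00+38.53)/2 × 4 = 77.06
  [4→10]: (38.53+19.78)/2 × 6 = 174.93
  [10→11.5]: (19.78+16.44)/2 × 1.5 = 27.165
  [11.5→13.5]: (16.44+12.83)/2 × 2 = 29.27
  [13.5→15]: (12.83+10.66)/2 × 1.5 = 17.6175
  [15→19]: (10.66+6.49)/2 × 4 = 34.3
  Sum = 360.3425 µg/mL·h
Extrapolated tail: C_last / k_e = 6.49 / 0.124 = 52.339
AUC_0→∞ = 360.3425 + 52.339 = 412.6815 µg/mL·h

AUC = 412.7 µg/mL·h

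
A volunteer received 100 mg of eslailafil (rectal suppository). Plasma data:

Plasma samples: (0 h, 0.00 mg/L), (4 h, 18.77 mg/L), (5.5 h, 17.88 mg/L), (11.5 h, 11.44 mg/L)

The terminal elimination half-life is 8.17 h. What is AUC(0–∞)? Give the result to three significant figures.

Trapezoidal AUC_0→11.5:
  [0→4]: (0.00+18.77)/2 × 4 = 37.54
  [4→5.5]: (18.77+17.88)/2 × 1.5 = 27.4875
  [5.5→11.5]: (17.88+11.44)/2 × 6 = 87.96
  Sum = 152.9875 mg/L·h
k_e = ln2 / t½ = 0.693147 / 8.17 = 0.0848 h^-1
Extrapolated tail: C_last / k_e = 11.44 / 0.0848 = 134.906
AUC_0→∞ = 152.9875 + 134.906 = 287.8935 mg/L·h

AUC = 288 mg/L·h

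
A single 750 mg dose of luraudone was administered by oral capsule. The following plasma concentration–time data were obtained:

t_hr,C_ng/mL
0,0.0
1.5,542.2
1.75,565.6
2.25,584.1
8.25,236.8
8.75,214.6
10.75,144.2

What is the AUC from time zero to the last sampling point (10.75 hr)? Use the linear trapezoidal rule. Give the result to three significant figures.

Trapezoidal AUC_0→10.75:
  [0→1.5]: (0.0+542.2)/2 × 1.5 = 406.65
  [1.5→1.75]: (542.2+565.6)/2 × 0.25 = 138.475
  [1.75→2.25]: (565.6+584.1)/2 × 0.5 = 287.425
  [2.25→8.25]: (584.1+236.8)/2 × 6 = 2462.7
  [8.25→8.75]: (236.8+214.6)/2 × 0.5 = 112.85
  [8.75→10.75]: (214.6+144.2)/2 × 2 = 358.8
  Sum = 3766.9 ng/mL·hr

AUC = 3770 ng/mL·hr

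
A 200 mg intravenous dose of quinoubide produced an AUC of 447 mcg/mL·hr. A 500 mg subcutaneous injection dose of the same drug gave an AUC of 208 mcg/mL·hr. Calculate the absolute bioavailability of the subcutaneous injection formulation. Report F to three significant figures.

F = 0.186

F = (AUC_ev / D_ev) / (AUC_iv / D_iv)
  = (208/500) / (447/200)
  = 0.416 / 2.235 = 0.1861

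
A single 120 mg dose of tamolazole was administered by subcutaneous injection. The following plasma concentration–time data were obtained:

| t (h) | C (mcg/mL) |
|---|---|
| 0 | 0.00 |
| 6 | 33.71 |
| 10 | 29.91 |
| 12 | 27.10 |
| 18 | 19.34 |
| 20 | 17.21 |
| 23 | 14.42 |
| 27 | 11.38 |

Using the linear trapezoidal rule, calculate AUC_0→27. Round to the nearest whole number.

AUC = 560 mcg/mL·h

Trapezoidal AUC_0→27:
  [0→6]: (0.00+33.71)/2 × 6 = 101.13
  [6→10]: (33.71+29.91)/2 × 4 = 127.24
  [10→12]: (29.91+27.10)/2 × 2 = 57.01
  [12→18]: (27.10+19.34)/2 × 6 = 139.32
  [18→20]: (19.34+17.21)/2 × 2 = 36.55
  [20→23]: (17.21+14.42)/2 × 3 = 47.445
  [23→27]: (14.42+11.38)/2 × 4 = 51.6
  Sum = 560.295 mcg/mL·h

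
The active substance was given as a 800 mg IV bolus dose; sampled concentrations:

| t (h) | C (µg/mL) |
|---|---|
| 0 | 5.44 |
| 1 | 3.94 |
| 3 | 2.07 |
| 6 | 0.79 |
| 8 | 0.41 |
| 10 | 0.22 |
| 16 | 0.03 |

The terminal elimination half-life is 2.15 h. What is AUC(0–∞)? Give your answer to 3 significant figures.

Trapezoidal AUC_0→16:
  [0→1]: (5.44+3.94)/2 × 1 = 4.69
  [1→3]: (3.94+2.07)/2 × 2 = 6.01
  [3→6]: (2.07+0.79)/2 × 3 = 4.29
  [6→8]: (0.79+0.41)/2 × 2 = 1.2
  [8→10]: (0.41+0.22)/2 × 2 = 0.63
  [10→16]: (0.22+0.03)/2 × 6 = 0.75
  Sum = 17.57 µg/mL·h
k_e = ln2 / t½ = 0.693147 / 2.15 = 0.3224 h^-1
Extrapolated tail: C_last / k_e = 0.03 / 0.3224 = 0.093
AUC_0→∞ = 17.57 + 0.093 = 17.663 µg/mL·h

AUC = 17.7 µg/mL·h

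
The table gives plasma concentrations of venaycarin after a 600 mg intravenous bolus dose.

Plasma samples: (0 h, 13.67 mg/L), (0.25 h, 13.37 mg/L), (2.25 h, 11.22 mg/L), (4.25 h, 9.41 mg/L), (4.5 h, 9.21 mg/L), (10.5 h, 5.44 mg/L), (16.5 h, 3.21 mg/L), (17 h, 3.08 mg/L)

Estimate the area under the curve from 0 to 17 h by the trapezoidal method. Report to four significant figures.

AUC = 122.4 mg/L·h

Trapezoidal AUC_0→17:
  [0→0.25]: (13.67+13.37)/2 × 0.25 = 3.38
  [0.25→2.25]: (13.37+11.22)/2 × 2 = 24.59
  [2.25→4.25]: (11.22+9.41)/2 × 2 = 20.63
  [4.25→4.5]: (9.41+9.21)/2 × 0.25 = 2.3275
  [4.5→10.5]: (9.21+5.44)/2 × 6 = 43.95
  [10.5→16.5]: (5.44+3.21)/2 × 6 = 25.95
  [16.5→17]: (3.21+3.08)/2 × 0.5 = 1.5725
  Sum = 122.4 mg/L·h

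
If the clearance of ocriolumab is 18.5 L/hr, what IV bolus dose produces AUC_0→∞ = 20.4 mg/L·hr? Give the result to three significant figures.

Dose = 377 mg

Dose_iv = CL × AUC_0→∞
     = 18.5 × 20.4 = 377.4 mg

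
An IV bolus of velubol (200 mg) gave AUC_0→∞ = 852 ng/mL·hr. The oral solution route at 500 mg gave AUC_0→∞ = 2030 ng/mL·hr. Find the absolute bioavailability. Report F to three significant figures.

F = 0.953

F = (AUC_ev / D_ev) / (AUC_iv / D_iv)
  = (2030/500) / (852/200)
  = 4.06 / 4.26 = 0.9531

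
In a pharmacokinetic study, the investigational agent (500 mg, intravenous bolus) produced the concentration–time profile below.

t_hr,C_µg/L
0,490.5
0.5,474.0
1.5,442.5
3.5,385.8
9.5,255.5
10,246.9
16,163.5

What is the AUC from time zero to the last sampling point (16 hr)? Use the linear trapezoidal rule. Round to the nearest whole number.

AUC = 4808 µg/L·hr

Trapezoidal AUC_0→16:
  [0→0.5]: (490.5+474.0)/2 × 0.5 = 241.125
  [0.5→1.5]: (474.0+442.5)/2 × 1 = 458.25
  [1.5→3.5]: (442.5+385.8)/2 × 2 = 828.3
  [3.5→9.5]: (385.8+255.5)/2 × 6 = 1923.9
  [9.5→10]: (255.5+246.9)/2 × 0.5 = 125.6
  [10→16]: (246.9+163.5)/2 × 6 = 1231.2
  Sum = 4808.375 µg/L·hr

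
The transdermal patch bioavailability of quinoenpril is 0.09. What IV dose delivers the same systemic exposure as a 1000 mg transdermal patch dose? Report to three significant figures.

D_iv = 90.0 mg

Systemic exposure from an extravascular dose = F × D_ev, so the equivalent IV dose is F × D_ev.
D_iv = F × D_ev = 0.09 × 1000 = 90 mg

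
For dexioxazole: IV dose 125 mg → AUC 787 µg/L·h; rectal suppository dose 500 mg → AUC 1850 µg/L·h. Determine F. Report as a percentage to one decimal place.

F = 58.8%

F = (AUC_ev / D_ev) / (AUC_iv / D_iv)
  = (1850/500) / (787/125)
  = 3.7 / 6.296 = 0.5877
  = 58.77%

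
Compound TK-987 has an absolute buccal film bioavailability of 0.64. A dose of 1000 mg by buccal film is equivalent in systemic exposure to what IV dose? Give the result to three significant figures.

D_iv = 640 mg

Systemic exposure from an extravascular dose = F × D_ev, so the equivalent IV dose is F × D_ev.
D_iv = F × D_ev = 0.64 × 1000 = 640 mg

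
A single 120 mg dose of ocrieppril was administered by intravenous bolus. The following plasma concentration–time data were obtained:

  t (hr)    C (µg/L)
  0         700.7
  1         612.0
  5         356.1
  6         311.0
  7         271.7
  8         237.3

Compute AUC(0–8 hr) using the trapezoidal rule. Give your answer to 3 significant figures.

AUC = 3470 µg/L·hr

Trapezoidal AUC_0→8:
  [0→1]: (700.7+612.0)/2 × 1 = 656.35
  [1→5]: (612.0+356.1)/2 × 4 = 1936.2
  [5→6]: (356.1+311.0)/2 × 1 = 333.55
  [6→7]: (311.0+271.7)/2 × 1 = 291.35
  [7→8]: (271.7+237.3)/2 × 1 = 254.5
  Sum = 3471.95 µg/L·hr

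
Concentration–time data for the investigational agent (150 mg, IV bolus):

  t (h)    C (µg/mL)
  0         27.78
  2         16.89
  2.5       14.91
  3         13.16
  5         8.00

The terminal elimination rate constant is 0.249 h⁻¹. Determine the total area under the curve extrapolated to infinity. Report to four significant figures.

AUC = 112.9 µg/mL·h

Trapezoidal AUC_0→5:
  [0→2]: (27.78+16.89)/2 × 2 = 44.67
  [2→2.5]: (16.89+14.91)/2 × 0.5 = 7.95
  [2.5→3]: (14.91+13.16)/2 × 0.5 = 7.0175
  [3→5]: (13.16+8.00)/2 × 2 = 21.16
  Sum = 80.7975 µg/mL·h
Extrapolated tail: C_last / k_e = 8.00 / 0.249 = 32.129
AUC_0→∞ = 80.7975 + 32.129 = 112.9265 µg/mL·h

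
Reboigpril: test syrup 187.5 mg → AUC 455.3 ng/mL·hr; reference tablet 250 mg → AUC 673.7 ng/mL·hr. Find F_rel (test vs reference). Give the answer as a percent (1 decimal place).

F_rel = (AUC_test/D_test) / (AUC_ref/D_ref)
      = (455.3/187.5) / (673.7/250)
      = 2.42827 / 2.6948 = 0.9011 = 90.11%

F_rel = 90.1%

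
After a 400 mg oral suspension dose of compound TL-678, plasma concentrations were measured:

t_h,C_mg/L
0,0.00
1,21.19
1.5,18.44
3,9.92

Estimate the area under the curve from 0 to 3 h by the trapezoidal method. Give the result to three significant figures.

Trapezoidal AUC_0→3:
  [0→1]: (0.00+21.19)/2 × 1 = 10.595
  [1→1.5]: (21.19+18.44)/2 × 0.5 = 9.9075
  [1.5→3]: (18.44+9.92)/2 × 1.5 = 21.27
  Sum = 41.7725 mg/L·h

AUC = 41.8 mg/L·h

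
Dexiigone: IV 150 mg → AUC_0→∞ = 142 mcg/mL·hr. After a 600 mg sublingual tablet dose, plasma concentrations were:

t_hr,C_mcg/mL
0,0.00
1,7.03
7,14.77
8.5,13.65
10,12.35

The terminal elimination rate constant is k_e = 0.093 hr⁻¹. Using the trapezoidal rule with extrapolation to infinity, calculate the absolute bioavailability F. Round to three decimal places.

F = 0.427

Trapezoidal AUC_0→10 (sublingual tablet):
  [0→1]: (0.00+7.03)/2 × 1 = 3.515
  [1→7]: (7.03+14.77)/2 × 6 = 65.4
  [7→8.5]: (14.77+13.65)/2 × 1.5 = 21.315
  [8.5→10]: (13.65+12.35)/2 × 1.5 = 19.5
  Sum = 109.73 mcg/mL·hr
Tail: C_last/k_e = 12.35/0.093 = 132.796
AUC_0→∞ (sublingual tablet) = 109.73 + 132.796 = 242.526 mcg/mL·hr
F = (AUC_ev/D_ev)/(AUC_iv/D_iv) = (242.526/600)/(142/150) = 0.40421/0.946667 = 0.4270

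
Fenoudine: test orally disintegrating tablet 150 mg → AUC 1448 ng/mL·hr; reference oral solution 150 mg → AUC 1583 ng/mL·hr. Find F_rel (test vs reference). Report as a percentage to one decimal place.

F_rel = (AUC_test/D_test) / (AUC_ref/D_ref)
      = (1448/150) / (1583/150)
      = 9.65333 / 10.5533 = 0.9147 = 91.47%

F_rel = 91.5%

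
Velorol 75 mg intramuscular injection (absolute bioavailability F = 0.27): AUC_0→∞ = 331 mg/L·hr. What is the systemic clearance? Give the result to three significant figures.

CL = 0.0612 L/hr

CL = F × Dose / AUC_0→∞
   = 0.27 × 75 / 331 = 0.0611782 L/hr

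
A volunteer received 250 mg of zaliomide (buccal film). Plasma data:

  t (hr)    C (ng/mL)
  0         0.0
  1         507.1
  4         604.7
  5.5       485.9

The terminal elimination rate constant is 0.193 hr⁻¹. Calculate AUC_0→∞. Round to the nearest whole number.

AUC = 5257 ng/mL·hr

Trapezoidal AUC_0→5.5:
  [0→1]: (0.0+507.1)/2 × 1 = 253.55
  [1→4]: (507.1+604.7)/2 × 3 = 1667.7
  [4→5.5]: (604.7+485.9)/2 × 1.5 = 817.95
  Sum = 2739.2 ng/mL·hr
Extrapolated tail: C_last / k_e = 485.9 / 0.193 = 2517.617
AUC_0→∞ = 2739.2 + 2517.617 = 5256.817 ng/mL·hr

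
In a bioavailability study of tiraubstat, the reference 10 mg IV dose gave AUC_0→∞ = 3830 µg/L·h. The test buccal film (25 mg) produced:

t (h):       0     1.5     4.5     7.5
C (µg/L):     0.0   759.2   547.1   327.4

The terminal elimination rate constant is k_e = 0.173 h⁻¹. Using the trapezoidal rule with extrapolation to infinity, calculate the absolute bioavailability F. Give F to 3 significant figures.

Trapezoidal AUC_0→7.5 (buccal film):
  [0→1.5]: (0.0+759.2)/2 × 1.5 = 569.4
  [1.5→4.5]: (759.2+547.1)/2 × 3 = 1959.45
  [4.5→7.5]: (547.1+327.4)/2 × 3 = 1311.75
  Sum = 3840.6 µg/L·h
Tail: C_last/k_e = 327.4/0.173 = 1892.486
AUC_0→∞ (buccal film) = 3840.6 + 1892.486 = 5733.086 µg/L·h
F = (AUC_ev/D_ev)/(AUC_iv/D_iv) = (5733.086/25)/(3830/10) = 229.32344/383 = 0.5988

F = 0.599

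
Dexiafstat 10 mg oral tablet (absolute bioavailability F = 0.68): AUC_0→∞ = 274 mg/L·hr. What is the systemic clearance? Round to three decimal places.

CL = 0.025 L/hr

CL = F × Dose / AUC_0→∞
   = 0.68 × 10 / 274 = 0.0248175 L/hr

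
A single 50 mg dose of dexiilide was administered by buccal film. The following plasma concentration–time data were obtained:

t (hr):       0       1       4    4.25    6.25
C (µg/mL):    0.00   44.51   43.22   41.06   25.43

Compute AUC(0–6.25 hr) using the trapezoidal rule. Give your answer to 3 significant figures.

Trapezoidal AUC_0→6.25:
  [0→1]: (0.00+44.51)/2 × 1 = 22.255
  [1→4]: (44.51+43.22)/2 × 3 = 131.595
  [4→4.25]: (43.22+41.06)/2 × 0.25 = 10.535
  [4.25→6.25]: (41.06+25.43)/2 × 2 = 66.49
  Sum = 230.875 µg/mL·hr

AUC = 231 µg/mL·hr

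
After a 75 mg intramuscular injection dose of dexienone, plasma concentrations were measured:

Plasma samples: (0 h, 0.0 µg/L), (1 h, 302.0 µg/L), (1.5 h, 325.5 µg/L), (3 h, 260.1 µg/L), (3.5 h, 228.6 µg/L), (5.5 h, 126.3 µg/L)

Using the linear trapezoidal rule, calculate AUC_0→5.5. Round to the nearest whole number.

AUC = 1224 µg/L·h

Trapezoidal AUC_0→5.5:
  [0→1]: (0.0+302.0)/2 × 1 = 151.0
  [1→1.5]: (302.0+325.5)/2 × 0.5 = 156.875
  [1.5→3]: (325.5+260.1)/2 × 1.5 = 439.2
  [3→3.5]: (260.1+228.6)/2 × 0.5 = 122.175
  [3.5→5.5]: (228.6+126.3)/2 × 2 = 354.9
  Sum = 1224.15 µg/L·h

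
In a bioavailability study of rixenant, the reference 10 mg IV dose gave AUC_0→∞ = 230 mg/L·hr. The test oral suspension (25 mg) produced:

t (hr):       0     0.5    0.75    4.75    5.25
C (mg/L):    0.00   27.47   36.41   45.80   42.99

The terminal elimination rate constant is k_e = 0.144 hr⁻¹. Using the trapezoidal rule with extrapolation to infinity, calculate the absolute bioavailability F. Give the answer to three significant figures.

F = 0.870

Trapezoidal AUC_0→5.25 (oral suspension):
  [0→0.5]: (0.00+27.47)/2 × 0.5 = 6.8675
  [0.5→0.75]: (27.47+36.41)/2 × 0.25 = 7.985
  [0.75→4.75]: (36.41+45.80)/2 × 4 = 164.42
  [4.75→5.25]: (45.80+42.99)/2 × 0.5 = 22.1975
  Sum = 201.47 mg/L·hr
Tail: C_last/k_e = 42.99/0.144 = 298.542
AUC_0→∞ (oral suspension) = 201.47 + 298.542 = 500.012 mg/L·hr
F = (AUC_ev/D_ev)/(AUC_iv/D_iv) = (500.012/25)/(230/10) = 20.00048/23 = 0.8696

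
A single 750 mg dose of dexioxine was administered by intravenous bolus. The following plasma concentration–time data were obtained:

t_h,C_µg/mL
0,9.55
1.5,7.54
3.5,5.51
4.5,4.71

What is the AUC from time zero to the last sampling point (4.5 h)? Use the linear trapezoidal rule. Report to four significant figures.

AUC = 30.98 µg/mL·h

Trapezoidal AUC_0→4.5:
  [0→1.5]: (9.55+7.54)/2 × 1.5 = 12.8175
  [1.5→3.5]: (7.54+5.51)/2 × 2 = 13.05
  [3.5→4.5]: (5.51+4.71)/2 × 1 = 5.11
  Sum = 30.9775 µg/mL·h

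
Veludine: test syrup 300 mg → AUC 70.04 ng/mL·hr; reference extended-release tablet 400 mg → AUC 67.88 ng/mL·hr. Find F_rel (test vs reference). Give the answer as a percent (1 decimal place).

F_rel = (AUC_test/D_test) / (AUC_ref/D_ref)
      = (70.04/300) / (67.88/400)
      = 0.233467 / 0.1697 = 1.3758 = 137.58%

F_rel = 137.6%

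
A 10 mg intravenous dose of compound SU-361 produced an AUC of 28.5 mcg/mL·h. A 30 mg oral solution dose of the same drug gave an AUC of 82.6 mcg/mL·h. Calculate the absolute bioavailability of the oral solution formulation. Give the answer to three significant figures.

F = 0.966

F = (AUC_ev / D_ev) / (AUC_iv / D_iv)
  = (82.6/30) / (28.5/10)
  = 2.75333 / 2.85 = 0.9661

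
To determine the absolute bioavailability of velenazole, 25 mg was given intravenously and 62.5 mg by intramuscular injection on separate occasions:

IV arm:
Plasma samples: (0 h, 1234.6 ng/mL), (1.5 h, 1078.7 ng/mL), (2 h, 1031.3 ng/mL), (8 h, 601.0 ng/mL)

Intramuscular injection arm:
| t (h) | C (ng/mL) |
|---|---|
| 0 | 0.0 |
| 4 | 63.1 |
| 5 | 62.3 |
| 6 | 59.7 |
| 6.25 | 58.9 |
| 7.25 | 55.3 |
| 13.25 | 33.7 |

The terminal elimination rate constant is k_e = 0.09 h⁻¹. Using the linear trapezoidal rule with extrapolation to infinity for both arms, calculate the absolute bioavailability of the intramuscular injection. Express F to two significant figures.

Trapezoidal AUC_0→8 (IV):
  [0→1.5]: (1234.6+1078.7)/2 × 1.5 = 1734.975
  [1.5→2]: (1078.7+1031.3)/2 × 0.5 = 527.5
  [2→8]: (1031.3+601.0)/2 × 6 = 4896.9
  Sum = 7159.375 ng/mL·h
IV tail: 601.0/0.09 = 6677.778; AUC_iv,0→∞ = 7159.375 + 6677.778 = 13837.153 ng/mL·h
Trapezoidal AUC_0→13.25 (intramuscular injection):
  [0→4]: (0.0+63.1)/2 × 4 = 126.2
  [4→5]: (63.1+62.3)/2 × 1 = 62.7
  [5→6]: (62.3+59.7)/2 × 1 = 61.0
  [6→6.25]: (59.7+58.9)/2 × 0.25 = 14.825
  [6.25→7.25]: (58.9+55.3)/2 × 1 = 57.1
  [7.25→13.25]: (55.3+33.7)/2 × 6 = 267.0
  Sum = 588.825 ng/mL·h
intramuscular injection tail: 33.7/0.09 = 374.444; AUC_ev,0→∞ = 588.825 + 374.444 = 963.269 ng/mL·h
F = (AUC_ev/D_ev)/(AUC_iv/D_iv) = (963.269/62.5)/(13837.153/25) = 15.412304/553.48612 = 0.0278

F = 0.028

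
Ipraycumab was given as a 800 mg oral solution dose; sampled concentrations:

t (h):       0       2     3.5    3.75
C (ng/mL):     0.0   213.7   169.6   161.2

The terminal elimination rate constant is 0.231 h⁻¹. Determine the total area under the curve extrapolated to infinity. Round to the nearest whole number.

AUC = 1240 ng/mL·h

Trapezoidal AUC_0→3.75:
  [0→2]: (0.0+213.7)/2 × 2 = 213.7
  [2→3.5]: (213.7+169.6)/2 × 1.5 = 287.475
  [3.5→3.75]: (169.6+161.2)/2 × 0.25 = 41.35
  Sum = 542.525 ng/mL·h
Extrapolated tail: C_last / k_e = 161.2 / 0.231 = 697.835
AUC_0→∞ = 542.525 + 697.835 = 1240.36 ng/mL·h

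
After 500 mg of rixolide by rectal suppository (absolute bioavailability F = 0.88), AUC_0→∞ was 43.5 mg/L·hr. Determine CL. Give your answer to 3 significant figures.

CL = 10.1 L/hr

CL = F × Dose / AUC_0→∞
   = 0.88 × 500 / 43.5 = 10.1149 L/hr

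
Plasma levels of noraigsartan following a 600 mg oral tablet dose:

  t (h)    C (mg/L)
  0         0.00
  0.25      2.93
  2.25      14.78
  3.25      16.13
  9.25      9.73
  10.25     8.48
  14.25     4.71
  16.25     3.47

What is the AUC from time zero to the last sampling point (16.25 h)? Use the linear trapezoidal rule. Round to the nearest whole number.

Trapezoidal AUC_0→16.25:
  [0→0.25]: (0.00+2.93)/2 × 0.25 = 0.36625
  [0.25→2.25]: (2.93+14.78)/2 × 2 = 17.71
  [2.25→3.25]: (14.78+16.13)/2 × 1 = 15.455
  [3.25→9.25]: (16.13+9.73)/2 × 6 = 77.58
  [9.25→10.25]: (9.73+8.48)/2 × 1 = 9.105
  [10.25→14.25]: (8.48+4.71)/2 × 4 = 26.38
  [14.25→16.25]: (4.71+3.47)/2 × 2 = 8.18
  Sum = 154.77625 mg/L·h

AUC = 155 mg/L·h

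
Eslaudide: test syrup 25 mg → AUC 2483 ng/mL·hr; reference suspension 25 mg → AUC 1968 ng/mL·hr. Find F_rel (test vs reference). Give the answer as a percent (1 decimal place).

F_rel = (AUC_test/D_test) / (AUC_ref/D_ref)
      = (2483/25) / (1968/25)
      = 99.32 / 78.72 = 1.2617 = 126.17%

F_rel = 126.2%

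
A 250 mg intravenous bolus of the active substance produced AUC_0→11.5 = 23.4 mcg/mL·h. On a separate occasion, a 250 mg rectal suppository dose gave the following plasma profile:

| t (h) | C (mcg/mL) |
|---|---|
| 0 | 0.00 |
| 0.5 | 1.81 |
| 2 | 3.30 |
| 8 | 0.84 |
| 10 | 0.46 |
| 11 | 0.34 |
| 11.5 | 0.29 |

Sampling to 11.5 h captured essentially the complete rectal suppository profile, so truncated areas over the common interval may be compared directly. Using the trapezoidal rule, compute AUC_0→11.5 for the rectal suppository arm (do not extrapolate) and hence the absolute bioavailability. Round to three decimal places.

F = 0.793

Trapezoidal AUC_0→11.5 (rectal suppository):
  [0→0.5]: (0.00+1.81)/2 × 0.5 = 0.4525
  [0.5→2]: (1.81+3.30)/2 × 1.5 = 3.8325
  [2→8]: (3.30+0.84)/2 × 6 = 12.42
  [8→10]: (0.84+0.46)/2 × 2 = 1.3
  [10→11]: (0.46+0.34)/2 × 1 = 0.4
  [11→11.5]: (0.34+0.29)/2 × 0.5 = 0.1575
  Sum = 18.5625 mcg/mL·h
F = (AUC_ev/D_ev)/(AUC_iv/D_iv) = (18.5625/250)/(23.4/250) = 0.07425/0.0936 = 0.7933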